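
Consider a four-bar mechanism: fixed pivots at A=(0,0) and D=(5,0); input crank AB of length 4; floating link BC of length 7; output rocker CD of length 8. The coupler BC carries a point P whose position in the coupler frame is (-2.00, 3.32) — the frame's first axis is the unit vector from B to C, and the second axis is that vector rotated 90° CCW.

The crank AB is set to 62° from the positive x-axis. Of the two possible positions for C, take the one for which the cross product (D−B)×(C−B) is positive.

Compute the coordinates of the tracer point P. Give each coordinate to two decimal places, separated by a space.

A=(0,0), D=(5.00,0)
B = A + 4.00·(cos62°, sin62°) = (1.8779, 3.5318)
|BD| = 4.7139
circle(B,7.00) ∩ circle(D,8.00): a=0.7659, h=6.9580
  candidates: C₊=(7.5983,7.5663) cross=32.799; C₋=(-2.8279,-1.6504) cross=-32.799
  mode + wants cross > 0 → take C=(7.5983,7.5663) (cross=32.799)
ex = (C−B)/|BC| = (0.8172,0.5764); ey = (-0.5764,0.8172)
P = B + -2.00·ex + 3.32·ey = (-1.6700,5.0922)

-1.67 5.09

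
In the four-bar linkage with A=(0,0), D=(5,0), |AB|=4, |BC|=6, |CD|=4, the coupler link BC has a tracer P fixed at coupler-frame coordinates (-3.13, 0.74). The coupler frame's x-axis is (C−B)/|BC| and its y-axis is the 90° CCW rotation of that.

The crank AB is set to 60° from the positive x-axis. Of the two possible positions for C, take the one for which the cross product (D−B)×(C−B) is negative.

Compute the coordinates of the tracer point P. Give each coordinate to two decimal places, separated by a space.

2.79 6.58

A=(0,0), D=(5.00,0)
B = A + 4.00·(cos60°, sin60°) = (2.0000, 3.4641)
|BD| = 4.5826
circle(B,6.00) ∩ circle(D,4.00): a=4.4735, h=3.9985
  candidates: C₊=(7.9512,2.7001) cross=18.323; C₋=(1.9060,-2.5352) cross=-18.323
  mode - wants cross < 0 → take C=(1.9060,-2.5352) (cross=-18.323)
ex = (C−B)/|BC| = (-0.0157,-0.9999); ey = (0.9999,-0.0157)
P = B + -3.13·ex + 0.74·ey = (2.7890,6.5821)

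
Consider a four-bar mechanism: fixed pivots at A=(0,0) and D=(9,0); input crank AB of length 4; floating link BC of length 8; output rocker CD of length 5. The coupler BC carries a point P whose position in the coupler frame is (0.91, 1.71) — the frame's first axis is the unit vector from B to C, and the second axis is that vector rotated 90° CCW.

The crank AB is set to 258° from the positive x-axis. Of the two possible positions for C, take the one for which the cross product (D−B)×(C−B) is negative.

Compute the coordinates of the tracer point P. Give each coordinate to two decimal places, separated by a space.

A=(0,0), D=(9.00,0)
B = A + 4.00·(cos258°, sin258°) = (-0.8316, -3.9126)
|BD| = 10.5816
circle(B,8.00) ∩ circle(D,5.00): a=7.1336, h=3.6210
  candidates: C₊=(4.4575,2.0895) cross=38.316; C₋=(7.1353,-4.6393) cross=-38.316
  mode - wants cross < 0 → take C=(7.1353,-4.6393) (cross=-38.316)
ex = (C−B)/|BC| = (0.9959,-0.0908); ey = (0.0908,0.9959)
P = B + 0.91·ex + 1.71·ey = (0.2299,-2.2923)

0.23 -2.29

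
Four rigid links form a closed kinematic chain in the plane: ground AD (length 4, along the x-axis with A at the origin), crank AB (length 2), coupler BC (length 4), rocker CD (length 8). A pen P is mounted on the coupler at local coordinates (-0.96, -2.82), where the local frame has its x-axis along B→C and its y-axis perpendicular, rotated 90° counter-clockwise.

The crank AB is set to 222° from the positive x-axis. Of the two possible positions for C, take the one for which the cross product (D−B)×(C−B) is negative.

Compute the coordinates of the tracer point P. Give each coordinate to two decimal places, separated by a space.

-4.16 -0.03

A=(0,0), D=(4.00,0)
B = A + 2.00·(cos222°, sin222°) = (-1.4863, -1.3383)
|BD| = 5.6472
circle(B,4.00) ∩ circle(D,8.00): a=-1.4264, h=3.7370
  candidates: C₊=(-3.7576,1.9543) cross=21.104; C₋=(-1.9864,-5.3069) cross=-21.104
  mode - wants cross < 0 → take C=(-1.9864,-5.3069) (cross=-21.104)
ex = (C−B)/|BC| = (-0.1250,-0.9922); ey = (0.9922,-0.1250)
P = B + -0.96·ex + -2.82·ey = (-4.1641,-0.0332)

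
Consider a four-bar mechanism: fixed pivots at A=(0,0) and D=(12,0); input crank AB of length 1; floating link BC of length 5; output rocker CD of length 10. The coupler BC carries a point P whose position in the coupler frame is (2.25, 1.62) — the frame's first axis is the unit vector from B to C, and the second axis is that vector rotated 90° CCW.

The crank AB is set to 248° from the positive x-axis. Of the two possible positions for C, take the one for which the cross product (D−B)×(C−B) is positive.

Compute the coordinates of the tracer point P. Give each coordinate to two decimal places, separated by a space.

A=(0,0), D=(12.00,0)
B = A + 1.00·(cos248°, sin248°) = (-0.3746, -0.9272)
|BD| = 12.4093
circle(B,5.00) ∩ circle(D,10.00): a=3.1827, h=3.8562
  candidates: C₊=(2.5111,3.1560) cross=47.853; C₋=(3.0873,-4.5348) cross=-47.853
  mode + wants cross > 0 → take C=(2.5111,3.1560) (cross=47.853)
ex = (C−B)/|BC| = (0.5771,0.8166); ey = (-0.8166,0.5771)
P = B + 2.25·ex + 1.62·ey = (-0.3990,1.8452)

-0.40 1.85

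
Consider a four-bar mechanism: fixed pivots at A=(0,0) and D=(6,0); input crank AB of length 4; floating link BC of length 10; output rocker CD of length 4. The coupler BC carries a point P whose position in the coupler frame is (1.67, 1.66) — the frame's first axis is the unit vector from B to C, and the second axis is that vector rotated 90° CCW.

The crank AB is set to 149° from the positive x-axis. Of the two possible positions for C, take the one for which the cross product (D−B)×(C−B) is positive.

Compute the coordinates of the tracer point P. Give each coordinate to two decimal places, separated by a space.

-2.11 4.01

A=(0,0), D=(6.00,0)
B = A + 4.00·(cos149°, sin149°) = (-3.4287, 2.0602)
|BD| = 9.6511
circle(B,10.00) ∩ circle(D,4.00): a=9.1774, h=3.9718
  candidates: C₊=(6.3850,3.9814) cross=38.333; C₋=(4.6893,-3.7792) cross=-38.333
  mode + wants cross > 0 → take C=(6.3850,3.9814) (cross=38.333)
ex = (C−B)/|BC| = (0.9814,0.1921); ey = (-0.1921,0.9814)
P = B + 1.67·ex + 1.66·ey = (-2.1087,4.0101)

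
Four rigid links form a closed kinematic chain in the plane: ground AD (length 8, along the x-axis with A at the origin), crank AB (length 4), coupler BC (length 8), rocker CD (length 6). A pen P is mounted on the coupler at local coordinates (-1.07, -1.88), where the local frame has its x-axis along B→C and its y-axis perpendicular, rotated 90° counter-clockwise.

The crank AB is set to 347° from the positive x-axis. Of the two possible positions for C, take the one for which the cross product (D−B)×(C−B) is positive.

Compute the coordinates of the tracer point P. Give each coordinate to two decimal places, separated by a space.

A=(0,0), D=(8.00,0)
B = A + 4.00·(cos347°, sin347°) = (3.8975, -0.8998)
|BD| = 4.2000
circle(B,8.00) ∩ circle(D,6.00): a=5.4333, h=5.8719
  candidates: C₊=(7.9467,5.9998) cross=24.662; C₋=(10.4626,-5.4713) cross=-24.662
  mode + wants cross > 0 → take C=(7.9467,5.9998) (cross=24.662)
ex = (C−B)/|BC| = (0.5061,0.8624); ey = (-0.8624,0.5061)
P = B + -1.07·ex + -1.88·ey = (4.9773,-2.7742)

4.98 -2.77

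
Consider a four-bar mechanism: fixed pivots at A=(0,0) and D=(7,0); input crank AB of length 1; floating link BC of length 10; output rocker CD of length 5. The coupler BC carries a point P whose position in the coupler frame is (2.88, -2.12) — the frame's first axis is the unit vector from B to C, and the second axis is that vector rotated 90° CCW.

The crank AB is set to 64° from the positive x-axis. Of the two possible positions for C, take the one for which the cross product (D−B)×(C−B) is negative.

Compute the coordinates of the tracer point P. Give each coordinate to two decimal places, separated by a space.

1.64 -2.47

A=(0,0), D=(7.00,0)
B = A + 1.00·(cos64°, sin64°) = (0.4384, 0.8988)
|BD| = 6.6229
circle(B,10.00) ∩ circle(D,5.00): a=8.9736, h=4.4129
  candidates: C₊=(9.9279,4.0531) cross=29.227; C₋=(8.7301,-4.6911) cross=-29.227
  mode - wants cross < 0 → take C=(8.7301,-4.6911) (cross=-29.227)
ex = (C−B)/|BC| = (0.8292,-0.5590); ey = (0.5590,0.8292)
P = B + 2.88·ex + -2.12·ey = (1.6413,-2.4690)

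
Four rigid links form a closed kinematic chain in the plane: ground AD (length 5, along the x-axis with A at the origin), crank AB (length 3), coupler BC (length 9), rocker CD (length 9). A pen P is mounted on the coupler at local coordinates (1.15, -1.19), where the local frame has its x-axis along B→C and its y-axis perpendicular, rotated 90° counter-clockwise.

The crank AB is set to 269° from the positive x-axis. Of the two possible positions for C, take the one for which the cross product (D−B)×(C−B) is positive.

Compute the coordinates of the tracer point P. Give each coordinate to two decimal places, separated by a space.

A=(0,0), D=(5.00,0)
B = A + 3.00·(cos269°, sin269°) = (-0.0524, -2.9995)
|BD| = 5.8757
circle(B,9.00) ∩ circle(D,9.00): a=2.9378, h=8.5070
  candidates: C₊=(-1.8690,5.8152) cross=49.984; C₋=(6.8167,-8.8147) cross=-49.984
  mode + wants cross > 0 → take C=(-1.8690,5.8152) (cross=49.984)
ex = (C−B)/|BC| = (-0.2019,0.9794); ey = (-0.9794,-0.2019)
P = B + 1.15·ex + -1.19·ey = (0.8810,-1.6330)

0.88 -1.63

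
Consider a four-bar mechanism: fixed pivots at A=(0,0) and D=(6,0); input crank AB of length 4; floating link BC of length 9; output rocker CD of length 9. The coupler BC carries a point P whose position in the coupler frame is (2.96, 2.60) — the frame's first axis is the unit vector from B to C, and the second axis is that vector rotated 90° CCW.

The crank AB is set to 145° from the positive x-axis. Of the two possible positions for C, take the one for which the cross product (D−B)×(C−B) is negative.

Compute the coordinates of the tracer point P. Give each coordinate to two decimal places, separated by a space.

A=(0,0), D=(6.00,0)
B = A + 4.00·(cos145°, sin145°) = (-3.2766, 2.2943)
|BD| = 9.5561
circle(B,9.00) ∩ circle(D,9.00): a=4.7781, h=7.6269
  candidates: C₊=(3.1928,8.5510) cross=72.884; C₋=(-0.4694,-6.2567) cross=-72.884
  mode - wants cross < 0 → take C=(-0.4694,-6.2567) (cross=-72.884)
ex = (C−B)/|BC| = (0.3119,-0.9501); ey = (0.9501,0.3119)
P = B + 2.96·ex + 2.60·ey = (0.1169,0.2929)

0.12 0.29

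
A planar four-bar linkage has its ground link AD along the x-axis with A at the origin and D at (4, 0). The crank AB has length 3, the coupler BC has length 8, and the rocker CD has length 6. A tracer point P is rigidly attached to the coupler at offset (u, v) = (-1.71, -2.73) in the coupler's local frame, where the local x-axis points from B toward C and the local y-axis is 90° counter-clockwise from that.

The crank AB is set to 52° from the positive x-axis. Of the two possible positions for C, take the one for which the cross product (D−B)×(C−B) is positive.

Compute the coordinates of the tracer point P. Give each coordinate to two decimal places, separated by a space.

A=(0,0), D=(4.00,0)
B = A + 3.00·(cos52°, sin52°) = (1.8470, 2.3640)
|BD| = 3.1975
circle(B,8.00) ∩ circle(D,6.00): a=5.9772, h=5.3173
  candidates: C₊=(9.8029,1.5253) cross=17.002; C₋=(1.9404,-5.6354) cross=-17.002
  mode + wants cross > 0 → take C=(9.8029,1.5253) (cross=17.002)
ex = (C−B)/|BC| = (0.9945,-0.1048); ey = (0.1048,0.9945)
P = B + -1.71·ex + -2.73·ey = (-0.1398,-0.1716)

-0.14 -0.17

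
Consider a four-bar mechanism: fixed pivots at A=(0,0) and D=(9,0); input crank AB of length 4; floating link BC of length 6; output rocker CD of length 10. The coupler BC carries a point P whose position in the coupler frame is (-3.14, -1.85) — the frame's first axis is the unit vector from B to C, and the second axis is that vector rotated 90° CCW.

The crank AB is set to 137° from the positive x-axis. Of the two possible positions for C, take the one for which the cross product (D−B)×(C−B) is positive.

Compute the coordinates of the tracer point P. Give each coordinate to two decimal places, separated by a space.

-4.06 -0.74

A=(0,0), D=(9.00,0)
B = A + 4.00·(cos137°, sin137°) = (-2.9254, 2.7280)
|BD| = 12.2335
circle(B,6.00) ∩ circle(D,10.00): a=3.5010, h=4.8727
  candidates: C₊=(1.5740,6.6973) cross=59.610; C₋=(-0.5992,-2.8027) cross=-59.610
  mode + wants cross > 0 → take C=(1.5740,6.6973) (cross=59.610)
ex = (C−B)/|BC| = (0.7499,0.6616); ey = (-0.6616,0.7499)
P = B + -3.14·ex + -1.85·ey = (-4.0562,-0.7366)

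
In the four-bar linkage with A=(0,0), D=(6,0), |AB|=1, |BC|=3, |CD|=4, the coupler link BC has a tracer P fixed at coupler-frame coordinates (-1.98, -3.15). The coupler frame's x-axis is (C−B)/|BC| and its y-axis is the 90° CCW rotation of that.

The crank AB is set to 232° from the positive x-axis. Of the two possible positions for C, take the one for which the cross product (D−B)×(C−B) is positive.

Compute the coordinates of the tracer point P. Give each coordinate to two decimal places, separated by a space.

A=(0,0), D=(6.00,0)
B = A + 1.00·(cos232°, sin232°) = (-0.6157, -0.7880)
|BD| = 6.6624
circle(B,3.00) ∩ circle(D,4.00): a=2.8059, h=1.0616
  candidates: C₊=(2.0450,0.5980) cross=7.073; C₋=(2.2961,-1.5103) cross=-7.073
  mode + wants cross > 0 → take C=(2.0450,0.5980) (cross=7.073)
ex = (C−B)/|BC| = (0.8869,0.4620); ey = (-0.4620,0.8869)
P = B + -1.98·ex + -3.15·ey = (-0.9163,-4.4964)

-0.92 -4.50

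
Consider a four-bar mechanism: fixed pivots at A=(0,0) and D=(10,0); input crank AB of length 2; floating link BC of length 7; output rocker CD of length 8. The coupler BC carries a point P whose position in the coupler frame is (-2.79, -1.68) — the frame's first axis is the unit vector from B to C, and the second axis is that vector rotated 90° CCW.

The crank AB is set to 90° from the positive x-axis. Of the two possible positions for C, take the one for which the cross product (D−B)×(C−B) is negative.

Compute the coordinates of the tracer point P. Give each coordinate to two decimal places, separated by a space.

-2.77 3.71

A=(0,0), D=(10.00,0)
B = A + 2.00·(cos90°, sin90°) = (0.0000, 2.0000)
|BD| = 10.1980
circle(B,7.00) ∩ circle(D,8.00): a=4.3636, h=5.4735
  candidates: C₊=(5.3523,6.5114) cross=55.819; C₋=(3.2054,-4.2230) cross=-55.819
  mode - wants cross < 0 → take C=(3.2054,-4.2230) (cross=-55.819)
ex = (C−B)/|BC| = (0.4579,-0.8890); ey = (0.8890,0.4579)
P = B + -2.79·ex + -1.68·ey = (-2.7711,3.7110)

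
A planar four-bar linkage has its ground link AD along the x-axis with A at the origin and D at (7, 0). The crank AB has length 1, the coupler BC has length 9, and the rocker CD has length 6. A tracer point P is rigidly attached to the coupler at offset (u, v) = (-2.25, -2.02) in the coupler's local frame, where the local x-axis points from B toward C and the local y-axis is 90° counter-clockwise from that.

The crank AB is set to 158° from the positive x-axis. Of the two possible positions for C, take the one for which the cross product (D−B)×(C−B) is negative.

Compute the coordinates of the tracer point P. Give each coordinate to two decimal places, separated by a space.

A=(0,0), D=(7.00,0)
B = A + 1.00·(cos158°, sin158°) = (-0.9272, 0.3746)
|BD| = 7.9360
circle(B,9.00) ∩ circle(D,6.00): a=6.8032, h=5.8921
  candidates: C₊=(6.1465,5.9390) cross=46.760; C₋=(5.5903,-5.8320) cross=-46.760
  mode - wants cross < 0 → take C=(5.5903,-5.8320) (cross=-46.760)
ex = (C−B)/|BC| = (0.7242,-0.6896); ey = (0.6896,0.7242)
P = B + -2.25·ex + -2.02·ey = (-3.9496,0.4635)

-3.95 0.46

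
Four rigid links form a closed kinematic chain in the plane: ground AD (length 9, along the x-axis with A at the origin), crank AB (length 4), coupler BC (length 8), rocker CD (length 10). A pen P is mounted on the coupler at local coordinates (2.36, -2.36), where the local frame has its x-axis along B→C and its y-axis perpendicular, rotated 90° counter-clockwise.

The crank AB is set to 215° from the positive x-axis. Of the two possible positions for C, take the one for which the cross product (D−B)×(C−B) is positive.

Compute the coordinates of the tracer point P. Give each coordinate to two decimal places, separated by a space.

A=(0,0), D=(9.00,0)
B = A + 4.00·(cos215°, sin215°) = (-3.2766, -2.2943)
|BD| = 12.4892
circle(B,8.00) ∩ circle(D,10.00): a=4.8033, h=6.3975
  candidates: C₊=(0.2697,4.8767) cross=79.899; C₋=(2.6202,-7.7005) cross=-79.899
  mode + wants cross > 0 → take C=(0.2697,4.8767) (cross=79.899)
ex = (C−B)/|BC| = (0.4433,0.8964); ey = (-0.8964,0.4433)
P = B + 2.36·ex + -2.36·ey = (-0.1150,-1.2250)

-0.11 -1.23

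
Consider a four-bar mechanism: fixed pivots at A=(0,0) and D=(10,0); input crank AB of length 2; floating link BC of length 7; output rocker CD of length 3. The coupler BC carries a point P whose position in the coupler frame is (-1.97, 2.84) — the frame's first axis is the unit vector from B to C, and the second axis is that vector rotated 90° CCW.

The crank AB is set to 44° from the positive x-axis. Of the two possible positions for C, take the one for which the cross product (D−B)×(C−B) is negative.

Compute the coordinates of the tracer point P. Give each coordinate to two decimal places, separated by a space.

1.01 4.82

A=(0,0), D=(10.00,0)
B = A + 2.00·(cos44°, sin44°) = (1.4387, 1.3893)
|BD| = 8.6733
circle(B,7.00) ∩ circle(D,3.00): a=6.6426, h=2.2082
  candidates: C₊=(8.3492,2.5050) cross=19.152; C₋=(7.6418,-1.8544) cross=-19.152
  mode - wants cross < 0 → take C=(7.6418,-1.8544) (cross=-19.152)
ex = (C−B)/|BC| = (0.8862,-0.4634); ey = (0.4634,0.8862)
P = B + -1.97·ex + 2.84·ey = (1.0090,4.8189)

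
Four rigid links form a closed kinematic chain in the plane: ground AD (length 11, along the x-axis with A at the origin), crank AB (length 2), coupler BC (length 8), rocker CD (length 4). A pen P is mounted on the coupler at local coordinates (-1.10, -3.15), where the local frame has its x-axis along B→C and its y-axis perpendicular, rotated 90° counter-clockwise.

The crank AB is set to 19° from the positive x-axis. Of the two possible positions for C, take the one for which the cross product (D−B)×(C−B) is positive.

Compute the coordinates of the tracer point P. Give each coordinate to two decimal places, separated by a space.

2.04 -2.68

A=(0,0), D=(11.00,0)
B = A + 2.00·(cos19°, sin19°) = (1.8910, 0.6511)
|BD| = 9.1322
circle(B,8.00) ∩ circle(D,4.00): a=7.1942, h=3.4991
  candidates: C₊=(9.3164,3.6284) cross=31.955; C₋=(8.8174,-3.3521) cross=-31.955
  mode + wants cross > 0 → take C=(9.3164,3.6284) (cross=31.955)
ex = (C−B)/|BC| = (0.9282,0.3722); ey = (-0.3722,0.9282)
P = B + -1.10·ex + -3.15·ey = (2.0424,-2.6820)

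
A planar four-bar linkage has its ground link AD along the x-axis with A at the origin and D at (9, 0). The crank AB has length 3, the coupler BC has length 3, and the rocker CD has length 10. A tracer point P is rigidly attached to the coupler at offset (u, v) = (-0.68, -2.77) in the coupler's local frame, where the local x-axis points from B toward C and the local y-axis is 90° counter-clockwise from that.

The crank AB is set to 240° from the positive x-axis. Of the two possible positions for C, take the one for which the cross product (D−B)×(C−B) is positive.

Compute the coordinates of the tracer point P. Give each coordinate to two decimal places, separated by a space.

A=(0,0), D=(9.00,0)
B = A + 3.00·(cos240°, sin240°) = (-1.5000, -2.5981)
|BD| = 10.8167
circle(B,3.00) ∩ circle(D,10.00): a=1.2019, h=2.7487
  candidates: C₊=(-0.9936,0.3589) cross=29.732; C₋=(0.3269,-4.9777) cross=-29.732
  mode + wants cross > 0 → take C=(-0.9936,0.3589) (cross=29.732)
ex = (C−B)/|BC| = (0.1688,0.9856); ey = (-0.9856,0.1688)
P = B + -0.68·ex + -2.77·ey = (1.1155,-3.7359)

1.12 -3.74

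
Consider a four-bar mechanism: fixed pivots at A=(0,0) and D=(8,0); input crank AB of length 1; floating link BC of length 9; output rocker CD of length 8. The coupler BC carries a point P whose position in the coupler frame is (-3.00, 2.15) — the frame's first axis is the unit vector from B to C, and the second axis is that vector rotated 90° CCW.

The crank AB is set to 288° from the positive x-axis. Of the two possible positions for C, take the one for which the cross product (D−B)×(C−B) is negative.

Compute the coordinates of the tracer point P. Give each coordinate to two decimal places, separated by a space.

-0.01 2.73

A=(0,0), D=(8.00,0)
B = A + 1.00·(cos288°, sin288°) = (0.3090, -0.9511)
|BD| = 7.7496
circle(B,9.00) ∩ circle(D,8.00): a=4.9716, h=7.5022
  candidates: C₊=(4.3224,7.1046) cross=58.139; C₋=(6.1638,-7.7864) cross=-58.139
  mode - wants cross < 0 → take C=(6.1638,-7.7864) (cross=-58.139)
ex = (C−B)/|BC| = (0.6505,-0.7595); ey = (0.7595,0.6505)
P = B + -3.00·ex + 2.15·ey = (-0.0097,2.7260)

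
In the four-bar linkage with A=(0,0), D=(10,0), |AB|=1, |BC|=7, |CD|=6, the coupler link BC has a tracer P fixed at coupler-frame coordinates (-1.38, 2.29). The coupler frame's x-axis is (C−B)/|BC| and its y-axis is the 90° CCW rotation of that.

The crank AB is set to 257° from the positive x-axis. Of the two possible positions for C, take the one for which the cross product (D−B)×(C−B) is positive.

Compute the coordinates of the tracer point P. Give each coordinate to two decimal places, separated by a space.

-2.75 -0.10

A=(0,0), D=(10.00,0)
B = A + 1.00·(cos257°, sin257°) = (-0.2250, -0.9744)
|BD| = 10.2713
circle(B,7.00) ∩ circle(D,6.00): a=5.7685, h=3.9654
  candidates: C₊=(5.1413,3.5204) cross=40.730; C₋=(5.8937,-4.3747) cross=-40.730
  mode + wants cross > 0 → take C=(5.1413,3.5204) (cross=40.730)
ex = (C−B)/|BC| = (0.7666,0.6421); ey = (-0.6421,0.7666)
P = B + -1.38·ex + 2.29·ey = (-2.7533,-0.1049)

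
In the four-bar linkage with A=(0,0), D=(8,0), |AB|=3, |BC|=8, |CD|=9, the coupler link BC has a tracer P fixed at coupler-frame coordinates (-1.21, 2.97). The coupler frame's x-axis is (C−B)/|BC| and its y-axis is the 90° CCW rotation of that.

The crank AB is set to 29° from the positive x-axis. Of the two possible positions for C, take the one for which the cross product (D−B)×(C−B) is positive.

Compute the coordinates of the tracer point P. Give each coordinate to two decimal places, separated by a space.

-0.58 1.57

A=(0,0), D=(8.00,0)
B = A + 3.00·(cos29°, sin29°) = (2.6239, 1.4544)
|BD| = 5.5694
circle(B,8.00) ∩ circle(D,9.00): a=1.2585, h=7.9004
  candidates: C₊=(5.9019,8.7520) cross=44.000; C₋=(1.7755,-6.5005) cross=-44.000
  mode + wants cross > 0 → take C=(5.9019,8.7520) (cross=44.000)
ex = (C−B)/|BC| = (0.4097,0.9122); ey = (-0.9122,0.4097)
P = B + -1.21·ex + 2.97·ey = (-0.5812,1.5676)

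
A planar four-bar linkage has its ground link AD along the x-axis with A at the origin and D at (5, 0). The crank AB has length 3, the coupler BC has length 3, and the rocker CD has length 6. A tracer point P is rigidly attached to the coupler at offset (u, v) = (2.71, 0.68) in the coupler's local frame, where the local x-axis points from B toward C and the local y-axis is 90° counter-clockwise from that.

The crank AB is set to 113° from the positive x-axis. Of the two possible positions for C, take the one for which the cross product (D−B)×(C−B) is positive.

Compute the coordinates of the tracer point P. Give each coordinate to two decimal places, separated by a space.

0.53 4.98

A=(0,0), D=(5.00,0)
B = A + 3.00·(cos113°, sin113°) = (-1.1722, 2.7615)
|BD| = 6.7618
circle(B,3.00) ∩ circle(D,6.00): a=1.3844, h=2.6615
  candidates: C₊=(1.1784,4.6255) cross=17.996; C₋=(-0.9955,-0.2333) cross=-17.996
  mode + wants cross > 0 → take C=(1.1784,4.6255) (cross=17.996)
ex = (C−B)/|BC| = (0.7835,0.6213); ey = (-0.6213,0.7835)
P = B + 2.71·ex + 0.68·ey = (0.5287,4.9782)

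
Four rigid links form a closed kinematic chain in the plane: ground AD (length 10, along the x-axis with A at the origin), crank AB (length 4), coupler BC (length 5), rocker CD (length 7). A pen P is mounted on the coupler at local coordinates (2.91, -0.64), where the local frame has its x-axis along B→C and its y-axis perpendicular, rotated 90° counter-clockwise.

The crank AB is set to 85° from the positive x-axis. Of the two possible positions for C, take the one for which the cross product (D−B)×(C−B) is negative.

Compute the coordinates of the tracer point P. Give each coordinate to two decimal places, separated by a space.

A=(0,0), D=(10.00,0)
B = A + 4.00·(cos85°, sin85°) = (0.3486, 3.9848)
|BD| = 10.4416
circle(B,5.00) ∩ circle(D,7.00): a=4.0716, h=2.9021
  candidates: C₊=(5.2196,5.1135) cross=30.303; C₋=(3.0045,-0.2515) cross=-30.303
  mode - wants cross < 0 → take C=(3.0045,-0.2515) (cross=-30.303)
ex = (C−B)/|BC| = (0.5312,-0.8473); ey = (0.8473,0.5312)
P = B + 2.91·ex + -0.64·ey = (1.3521,1.1793)

1.35 1.18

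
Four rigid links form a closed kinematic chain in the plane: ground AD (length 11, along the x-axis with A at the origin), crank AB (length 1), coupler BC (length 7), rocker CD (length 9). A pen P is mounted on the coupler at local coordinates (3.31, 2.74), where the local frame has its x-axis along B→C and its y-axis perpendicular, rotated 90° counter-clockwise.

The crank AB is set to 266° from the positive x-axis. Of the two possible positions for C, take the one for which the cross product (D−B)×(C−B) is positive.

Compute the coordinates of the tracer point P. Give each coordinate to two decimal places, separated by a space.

A=(0,0), D=(11.00,0)
B = A + 1.00·(cos266°, sin266°) = (-0.0698, -0.9976)
|BD| = 11.1146
circle(B,7.00) ∩ circle(D,9.00): a=4.1178, h=5.6607
  candidates: C₊=(3.5233,5.0099) cross=62.917; C₋=(4.5395,-6.2659) cross=-62.917
  mode + wants cross > 0 → take C=(3.5233,5.0099) (cross=62.917)
ex = (C−B)/|BC| = (0.5133,0.8582); ey = (-0.8582,0.5133)
P = B + 3.31·ex + 2.74·ey = (-0.7222,3.2495)

-0.72 3.25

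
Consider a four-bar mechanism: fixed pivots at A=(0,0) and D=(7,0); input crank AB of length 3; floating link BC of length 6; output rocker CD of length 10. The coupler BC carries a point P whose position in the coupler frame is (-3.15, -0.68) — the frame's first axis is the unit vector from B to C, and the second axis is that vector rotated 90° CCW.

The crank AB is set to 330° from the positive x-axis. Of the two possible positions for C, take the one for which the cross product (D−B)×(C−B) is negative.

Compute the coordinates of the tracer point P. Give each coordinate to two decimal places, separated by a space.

A=(0,0), D=(7.00,0)
B = A + 3.00·(cos330°, sin330°) = (2.5981, -1.5000)
|BD| = 4.6505
circle(B,6.00) ∩ circle(D,10.00): a=-4.5558, h=3.9045
  candidates: C₊=(-2.9736,0.7263) cross=18.158; C₋=(-0.4548,-6.6652) cross=-18.158
  mode - wants cross < 0 → take C=(-0.4548,-6.6652) (cross=-18.158)
ex = (C−B)/|BC| = (-0.5088,-0.8609); ey = (0.8609,-0.5088)
P = B + -3.15·ex + -0.68·ey = (3.6155,1.5577)

3.62 1.56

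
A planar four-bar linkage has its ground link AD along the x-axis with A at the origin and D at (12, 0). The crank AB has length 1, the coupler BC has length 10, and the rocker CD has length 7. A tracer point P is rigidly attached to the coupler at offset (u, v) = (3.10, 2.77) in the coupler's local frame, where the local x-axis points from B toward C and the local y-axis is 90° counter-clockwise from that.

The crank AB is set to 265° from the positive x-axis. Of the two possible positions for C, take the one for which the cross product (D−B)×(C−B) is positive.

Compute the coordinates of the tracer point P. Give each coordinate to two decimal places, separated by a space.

A=(0,0), D=(12.00,0)
B = A + 1.00·(cos265°, sin265°) = (-0.0872, -0.9962)
|BD| = 12.1281
circle(B,10.00) ∩ circle(D,7.00): a=8.1666, h=5.7712
  candidates: C₊=(7.5778,5.4263) cross=69.993; C₋=(8.5259,-6.0771) cross=-69.993
  mode + wants cross > 0 → take C=(7.5778,5.4263) (cross=69.993)
ex = (C−B)/|BC| = (0.7665,0.6422); ey = (-0.6422,0.7665)
P = B + 3.10·ex + 2.77·ey = (0.5100,3.1180)

0.51 3.12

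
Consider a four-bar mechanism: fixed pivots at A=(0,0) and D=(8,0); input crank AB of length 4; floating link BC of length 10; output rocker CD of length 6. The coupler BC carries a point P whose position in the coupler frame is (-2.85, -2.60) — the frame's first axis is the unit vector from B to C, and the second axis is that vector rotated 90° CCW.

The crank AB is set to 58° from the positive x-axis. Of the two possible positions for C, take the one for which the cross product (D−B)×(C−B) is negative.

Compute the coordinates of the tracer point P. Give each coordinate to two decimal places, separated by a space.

-1.42 4.93

A=(0,0), D=(8.00,0)
B = A + 4.00·(cos58°, sin58°) = (2.1197, 3.3922)
|BD| = 6.7886
circle(B,10.00) ∩ circle(D,6.00): a=8.1081, h=5.8531
  candidates: C₊=(12.0677,4.4107) cross=39.735; C₋=(6.2182,-5.7293) cross=-39.735
  mode - wants cross < 0 → take C=(6.2182,-5.7293) (cross=-39.735)
ex = (C−B)/|BC| = (0.4099,-0.9122); ey = (0.9122,0.4099)
P = B + -2.85·ex + -2.60·ey = (-1.4200,4.9262)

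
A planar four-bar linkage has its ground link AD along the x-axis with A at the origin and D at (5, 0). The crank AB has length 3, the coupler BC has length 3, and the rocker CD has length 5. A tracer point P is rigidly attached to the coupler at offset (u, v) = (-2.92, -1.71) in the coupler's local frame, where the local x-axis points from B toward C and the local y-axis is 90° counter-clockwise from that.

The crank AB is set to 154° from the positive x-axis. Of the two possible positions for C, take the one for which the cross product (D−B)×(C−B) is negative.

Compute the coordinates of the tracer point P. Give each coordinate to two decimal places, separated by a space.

-6.07 1.06

A=(0,0), D=(5.00,0)
B = A + 3.00·(cos154°, sin154°) = (-2.6964, 1.3151)
|BD| = 7.8079
circle(B,3.00) ∩ circle(D,5.00): a=2.8794, h=0.8422
  candidates: C₊=(0.2837,1.6603) cross=6.576; C₋=(-0.0000,-0.0000) cross=-6.576
  mode - wants cross < 0 → take C=(-0.0000,-0.0000) (cross=-6.576)
ex = (C−B)/|BC| = (0.8988,-0.4384); ey = (0.4384,0.8988)
P = B + -2.92·ex + -1.71·ey = (-6.0705,1.0582)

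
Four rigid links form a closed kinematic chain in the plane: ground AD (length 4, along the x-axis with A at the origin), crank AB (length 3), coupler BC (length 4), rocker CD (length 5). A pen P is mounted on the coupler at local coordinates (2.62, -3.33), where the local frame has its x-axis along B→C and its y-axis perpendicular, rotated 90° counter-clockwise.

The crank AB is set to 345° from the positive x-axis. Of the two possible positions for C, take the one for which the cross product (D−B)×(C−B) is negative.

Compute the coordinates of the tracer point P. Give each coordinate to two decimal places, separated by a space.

-0.71 -3.00

A=(0,0), D=(4.00,0)
B = A + 3.00·(cos345°, sin345°) = (2.8978, -0.7765)
|BD| = 1.3483
circle(B,4.00) ∩ circle(D,5.00): a=-2.6635, h=2.9842
  candidates: C₊=(-0.9983,0.1293) cross=4.023; C₋=(2.4389,-4.7500) cross=-4.023
  mode - wants cross < 0 → take C=(2.4389,-4.7500) (cross=-4.023)
ex = (C−B)/|BC| = (-0.1147,-0.9934); ey = (0.9934,-0.1147)
P = B + 2.62·ex + -3.33·ey = (-0.7108,-2.9971)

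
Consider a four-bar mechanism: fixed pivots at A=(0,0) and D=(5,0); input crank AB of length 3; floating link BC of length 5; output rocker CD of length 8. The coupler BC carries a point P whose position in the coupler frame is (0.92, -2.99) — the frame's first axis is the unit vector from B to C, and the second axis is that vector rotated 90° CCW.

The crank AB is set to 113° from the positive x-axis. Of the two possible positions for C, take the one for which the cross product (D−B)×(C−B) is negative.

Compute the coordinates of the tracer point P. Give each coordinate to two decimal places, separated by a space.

-4.30 2.83

A=(0,0), D=(5.00,0)
B = A + 3.00·(cos113°, sin113°) = (-1.1722, 2.7615)
|BD| = 6.7618
circle(B,5.00) ∩ circle(D,8.00): a=0.4971, h=4.9752
  candidates: C₊=(1.3134,7.0999) cross=33.642; C₋=(-2.7504,-1.9829) cross=-33.642
  mode - wants cross < 0 → take C=(-2.7504,-1.9829) (cross=-33.642)
ex = (C−B)/|BC| = (-0.3156,-0.9489); ey = (0.9489,-0.3156)
P = B + 0.92·ex + -2.99·ey = (-4.2997,2.8323)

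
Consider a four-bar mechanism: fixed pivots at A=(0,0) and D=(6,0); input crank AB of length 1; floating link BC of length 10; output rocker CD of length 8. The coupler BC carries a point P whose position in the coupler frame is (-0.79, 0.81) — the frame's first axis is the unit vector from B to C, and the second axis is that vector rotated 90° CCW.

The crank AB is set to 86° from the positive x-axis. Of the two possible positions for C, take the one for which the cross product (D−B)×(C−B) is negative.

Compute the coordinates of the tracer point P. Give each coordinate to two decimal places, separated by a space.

A=(0,0), D=(6.00,0)
B = A + 1.00·(cos86°, sin86°) = (0.0698, 0.9976)
|BD| = 6.0136
circle(B,10.00) ∩ circle(D,8.00): a=6.0000, h=8.0000
  candidates: C₊=(7.3137,7.8914) cross=48.108; C₋=(4.6596,-7.8869) cross=-48.108
  mode - wants cross < 0 → take C=(4.6596,-7.8869) (cross=-48.108)
ex = (C−B)/|BC| = (0.4590,-0.8884); ey = (0.8884,0.4590)
P = B + -0.79·ex + 0.81·ey = (0.4268,2.0712)

0.43 2.07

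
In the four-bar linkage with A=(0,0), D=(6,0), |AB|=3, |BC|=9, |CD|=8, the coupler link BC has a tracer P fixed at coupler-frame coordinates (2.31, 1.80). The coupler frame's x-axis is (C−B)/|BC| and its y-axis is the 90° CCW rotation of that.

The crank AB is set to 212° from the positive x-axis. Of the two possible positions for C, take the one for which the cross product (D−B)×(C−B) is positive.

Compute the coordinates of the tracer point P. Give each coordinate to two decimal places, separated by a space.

A=(0,0), D=(6.00,0)
B = A + 3.00·(cos212°, sin212°) = (-2.5441, -1.5898)
|BD| = 8.6908
circle(B,9.00) ∩ circle(D,8.00): a=5.3234, h=7.2568
  candidates: C₊=(1.3620,6.5184) cross=63.067; C₋=(4.0169,-7.7503) cross=-63.067
  mode + wants cross > 0 → take C=(1.3620,6.5184) (cross=63.067)
ex = (C−B)/|BC| = (0.4340,0.9009); ey = (-0.9009,0.4340)
P = B + 2.31·ex + 1.80·ey = (-3.1632,1.2726)

-3.16 1.27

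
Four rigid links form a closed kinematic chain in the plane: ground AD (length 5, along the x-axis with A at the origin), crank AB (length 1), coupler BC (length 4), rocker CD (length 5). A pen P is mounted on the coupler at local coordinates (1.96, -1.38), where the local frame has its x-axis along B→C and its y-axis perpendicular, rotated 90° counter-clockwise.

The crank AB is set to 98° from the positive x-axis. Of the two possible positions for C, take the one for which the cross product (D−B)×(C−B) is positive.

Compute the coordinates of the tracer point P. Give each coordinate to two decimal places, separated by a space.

A=(0,0), D=(5.00,0)
B = A + 1.00·(cos98°, sin98°) = (-0.1392, 0.9903)
|BD| = 5.2337
circle(B,4.00) ∩ circle(D,5.00): a=1.7570, h=3.5934
  candidates: C₊=(2.2660,4.1863) cross=18.807; C₋=(0.9062,-2.8707) cross=-18.807
  mode + wants cross > 0 → take C=(2.2660,4.1863) (cross=18.807)
ex = (C−B)/|BC| = (0.6013,0.7990); ey = (-0.7990,0.6013)
P = B + 1.96·ex + -1.38·ey = (2.1420,1.7265)

2.14 1.73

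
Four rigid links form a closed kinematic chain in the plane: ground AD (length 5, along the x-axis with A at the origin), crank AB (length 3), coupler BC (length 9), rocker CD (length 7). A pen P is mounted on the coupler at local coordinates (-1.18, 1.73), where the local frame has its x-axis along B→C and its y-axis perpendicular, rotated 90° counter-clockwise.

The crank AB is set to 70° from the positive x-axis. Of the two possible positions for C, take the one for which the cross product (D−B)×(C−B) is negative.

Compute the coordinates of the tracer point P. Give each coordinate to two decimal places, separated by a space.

A=(0,0), D=(5.00,0)
B = A + 3.00·(cos70°, sin70°) = (1.0261, 2.8191)
|BD| = 4.8723
circle(B,9.00) ∩ circle(D,7.00): a=5.7200, h=6.9485
  candidates: C₊=(9.7117,5.1768) cross=33.855; C₋=(1.6711,-6.1578) cross=-33.855
  mode - wants cross < 0 → take C=(1.6711,-6.1578) (cross=-33.855)
ex = (C−B)/|BC| = (0.0717,-0.9974); ey = (0.9974,0.0717)
P = B + -1.18·ex + 1.73·ey = (2.6670,4.1200)

2.67 4.12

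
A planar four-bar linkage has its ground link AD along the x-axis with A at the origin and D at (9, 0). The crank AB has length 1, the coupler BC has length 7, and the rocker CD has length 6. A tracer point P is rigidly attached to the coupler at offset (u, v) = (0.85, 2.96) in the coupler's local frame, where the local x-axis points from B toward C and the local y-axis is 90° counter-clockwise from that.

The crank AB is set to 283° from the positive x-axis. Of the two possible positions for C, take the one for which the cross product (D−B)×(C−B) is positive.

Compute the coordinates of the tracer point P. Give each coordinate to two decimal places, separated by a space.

A=(0,0), D=(9.00,0)
B = A + 1.00·(cos283°, sin283°) = (0.2250, -0.9744)
|BD| = 8.8290
circle(B,7.00) ∩ circle(D,6.00): a=5.1507, h=4.7403
  candidates: C₊=(4.8211,4.3054) cross=41.852; C₋=(5.8673,-5.1173) cross=-41.852
  mode + wants cross > 0 → take C=(4.8211,4.3054) (cross=41.852)
ex = (C−B)/|BC| = (0.6566,0.7543); ey = (-0.7543,0.6566)
P = B + 0.85·ex + 2.96·ey = (-1.4495,1.6102)

-1.45 1.61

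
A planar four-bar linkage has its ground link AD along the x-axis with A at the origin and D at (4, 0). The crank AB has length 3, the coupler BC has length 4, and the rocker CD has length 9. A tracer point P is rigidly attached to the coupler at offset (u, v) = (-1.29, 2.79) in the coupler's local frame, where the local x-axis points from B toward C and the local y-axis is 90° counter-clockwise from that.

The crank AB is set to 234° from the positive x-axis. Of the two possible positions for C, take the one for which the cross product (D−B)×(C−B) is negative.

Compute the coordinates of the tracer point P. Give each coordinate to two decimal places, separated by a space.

A=(0,0), D=(4.00,0)
B = A + 3.00·(cos234°, sin234°) = (-1.7634, -2.4271)
|BD| = 6.2535
circle(B,4.00) ∩ circle(D,9.00): a=-2.0703, h=3.4226
  candidates: C₊=(-4.9997,-0.0763) cross=21.403; C₋=(-2.3430,-6.3848) cross=-21.403
  mode - wants cross < 0 → take C=(-2.3430,-6.3848) (cross=-21.403)
ex = (C−B)/|BC| = (-0.1449,-0.9894); ey = (0.9894,-0.1449)
P = B + -1.29·ex + 2.79·ey = (1.1841,-1.5550)

1.18 -1.55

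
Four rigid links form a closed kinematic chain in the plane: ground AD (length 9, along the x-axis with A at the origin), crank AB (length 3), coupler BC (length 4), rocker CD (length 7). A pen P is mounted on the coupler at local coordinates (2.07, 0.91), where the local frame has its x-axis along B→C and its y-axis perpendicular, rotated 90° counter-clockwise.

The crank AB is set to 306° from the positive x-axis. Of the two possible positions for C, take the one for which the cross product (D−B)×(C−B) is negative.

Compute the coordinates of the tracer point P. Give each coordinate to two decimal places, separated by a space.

A=(0,0), D=(9.00,0)
B = A + 3.00·(cos306°, sin306°) = (1.7634, -2.4271)
|BD| = 7.6328
circle(B,4.00) ∩ circle(D,7.00): a=1.6547, h=3.6417
  candidates: C₊=(2.1742,1.5518) cross=27.796; C₋=(4.4901,-5.3536) cross=-27.796
  mode - wants cross < 0 → take C=(4.4901,-5.3536) (cross=-27.796)
ex = (C−B)/|BC| = (0.6817,-0.7316); ey = (0.7316,0.6817)
P = B + 2.07·ex + 0.91·ey = (3.8403,-3.3212)

3.84 -3.32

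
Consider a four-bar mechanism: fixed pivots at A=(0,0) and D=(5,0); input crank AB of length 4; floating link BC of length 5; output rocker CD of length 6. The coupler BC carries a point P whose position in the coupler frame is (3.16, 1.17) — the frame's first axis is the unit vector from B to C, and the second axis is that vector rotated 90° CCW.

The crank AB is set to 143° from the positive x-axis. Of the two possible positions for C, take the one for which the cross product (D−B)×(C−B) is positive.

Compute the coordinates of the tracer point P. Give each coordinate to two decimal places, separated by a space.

A=(0,0), D=(5.00,0)
B = A + 4.00·(cos143°, sin143°) = (-3.1945, 2.4073)
|BD| = 8.5408
circle(B,5.00) ∩ circle(D,6.00): a=3.6264, h=3.4422
  candidates: C₊=(1.2551,4.6878) cross=29.399; C₋=(-0.6853,-1.9175) cross=-29.399
  mode + wants cross > 0 → take C=(1.2551,4.6878) (cross=29.399)
ex = (C−B)/|BC| = (0.8899,0.4561); ey = (-0.4561,0.8899)
P = B + 3.16·ex + 1.17·ey = (-0.9160,4.8898)

-0.92 4.89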